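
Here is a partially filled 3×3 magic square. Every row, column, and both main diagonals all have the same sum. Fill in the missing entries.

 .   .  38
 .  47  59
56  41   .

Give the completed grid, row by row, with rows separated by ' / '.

Anti-diagonal is already complete: 38 + 47 + 56 = 141, so that is the magic constant.
Row 2 needs 141; the known cells sum to 106, so (2,1) = 35.
The remaining cell in row 3 is (3,3) = 141 − 97 = 44.
Column 1 needs 141; the known cells sum to 91, so (1,1) = 50.
Column 2 needs 141; the known cells sum to 88, so (1,2) = 53.

50 53 38 / 35 47 59 / 56 41 44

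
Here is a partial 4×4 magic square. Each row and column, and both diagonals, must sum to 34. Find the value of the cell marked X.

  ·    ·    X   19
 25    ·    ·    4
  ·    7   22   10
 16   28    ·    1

Row 3: 7 + 22 + 10 + ? = 34, so (3,1) = -5.
Using row 4: 16 + 28 + 1 + ? → (4,3) = 34 − 45 = -11.
Column 1 must total 34; the given cells sum to 36, so (1,1) = -2.
Main diagonal needs 34; the known cells sum to 21, so (2,2) = 13.
Anti-diagonal: 19 + 7 + 16 + ? = 34, so (2,3) = -8.
The remaining cell in column 2 is (1,2) = 34 − 48 = -14.
Column 3 must total 34; the given cells sum to 3, so (1,3) = 31.

31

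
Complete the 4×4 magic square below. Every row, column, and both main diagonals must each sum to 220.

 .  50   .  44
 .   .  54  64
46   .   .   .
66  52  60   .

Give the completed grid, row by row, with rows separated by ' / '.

68 50 58 44 / 40 62 54 64 / 46 56 48 70 / 66 52 60 42

Row 4: 66 + 52 + 60 + ? = 220, so (4,4) = 42.
From column 4, 220 − (44 + 64 + 42) gives (3,4) = 70.
Using anti-diagonal: 44 + 54 + 66 + ? → (3,2) = 220 − 164 = 56.
Row 3: 46 + 56 + 70 + ? = 220, so (3,3) = 48.
Column 2: 50 + 56 + 52 + ? = 220, so (2,2) = 62.
Column 3 must total 220; the given cells sum to 162, so (1,3) = 58.
Using main diagonal: 62 + 48 + 42 + ? → (1,1) = 220 − 152 = 68.
Row 2 must total 220; the given cells sum to 180, so (2,1) = 40.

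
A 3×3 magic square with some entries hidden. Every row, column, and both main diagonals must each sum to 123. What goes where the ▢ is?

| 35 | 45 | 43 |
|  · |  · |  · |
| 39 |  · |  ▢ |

Using column 1: 35 + 39 + ? → (2,1) = 123 − 74 = 49.
From anti-diagonal, 123 − (43 + 39) gives (2,2) = 41.
Row 2 needs 123; the known cells sum to 90, so (2,3) = 33.
Using column 2: 45 + 41 + ? → (3,2) = 123 − 86 = 37.
Column 3 must total 123; the given cells sum to 76, so (3,3) = 47.

47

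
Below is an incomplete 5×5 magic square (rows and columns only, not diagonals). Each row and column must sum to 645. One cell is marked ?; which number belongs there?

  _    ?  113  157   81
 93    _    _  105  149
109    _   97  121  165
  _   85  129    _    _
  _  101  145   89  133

Using row 3: 109 + 97 + 121 + 165 + ? → (3,2) = 645 − 492 = 153.
The remaining cell in row 5 is (5,1) = 645 − 468 = 177.
Column 3: 113 + 97 + 129 + 145 + ? = 645, so (2,3) = 161.
Column 4: 157 + 105 + 121 + 89 + ? = 645, so (4,4) = 173.
Column 5 must total 645; the given cells sum to 528, so (4,5) = 117.
Using row 2: 93 + 161 + 105 + 149 + ? → (2,2) = 645 − 508 = 137.
Row 4 must total 645; the given cells sum to 504, so (4,1) = 141.
Using column 1: 93 + 109 + 141 + 177 + ? → (1,1) = 645 − 520 = 125.
Column 2 must total 645; the given cells sum to 476, so (1,2) = 169.

169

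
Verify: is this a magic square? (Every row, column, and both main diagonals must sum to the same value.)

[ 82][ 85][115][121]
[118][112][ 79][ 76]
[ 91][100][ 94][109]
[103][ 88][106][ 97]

Row 1: 82 + 85 + 115 + 121 = 403.
Row 2: 118 + 112 + 79 + 76 = 385.
Row 3: 91 + 100 + 94 + 109 = 394.
Row 4: 103 + 88 + 106 + 97 = 394.
Column 1: 82 + 118 + 91 + 103 = 394.
Column 2: 85 + 112 + 100 + 88 = 385.
Column 3: 115 + 79 + 94 + 106 = 394.
Column 4: 121 + 76 + 109 + 97 = 403.
Main diagonal: 82 + 112 + 94 + 97 = 385.
Anti-diagonal: 121 + 79 + 100 + 103 = 403.

No — row 2 sums to 385 but row 3 sums to 394.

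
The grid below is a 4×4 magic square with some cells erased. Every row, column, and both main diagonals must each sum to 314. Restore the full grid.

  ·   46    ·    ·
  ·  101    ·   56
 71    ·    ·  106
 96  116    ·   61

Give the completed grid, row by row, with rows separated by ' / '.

Row 4 must total 314; the given cells sum to 273, so (4,3) = 41.
Column 2 must total 314; the given cells sum to 263, so (3,2) = 51.
Column 4 must total 314; the given cells sum to 223, so (1,4) = 91.
Anti-diagonal needs 314; the known cells sum to 238, so (2,3) = 76.
Row 2 needs 314; the known cells sum to 233, so (2,1) = 81.
Using row 3: 71 + 51 + 106 + ? → (3,3) = 314 − 228 = 86.
Using column 1: 81 + 71 + 96 + ? → (1,1) = 314 − 248 = 66.
Column 3 must total 314; the given cells sum to 203, so (1,3) = 111.

66 46 111 91 / 81 101 76 56 / 71 51 86 106 / 96 116 41 61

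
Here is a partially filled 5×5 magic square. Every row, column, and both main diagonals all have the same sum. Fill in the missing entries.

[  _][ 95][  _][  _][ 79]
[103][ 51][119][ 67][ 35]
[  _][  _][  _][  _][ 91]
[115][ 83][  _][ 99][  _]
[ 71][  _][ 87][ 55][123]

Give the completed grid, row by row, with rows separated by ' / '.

Row 2 is already complete: 103 + 51 + 119 + 67 + 35 = 375, so that is the magic constant.
The remaining cell in row 5 is (5,2) = 375 − 336 = 39.
Column 2 must total 375; the given cells sum to 268, so (3,2) = 107.
Column 5: 79 + 35 + 91 + 123 + ? = 375, so (4,5) = 47.
Using anti-diagonal: 79 + 67 + 83 + 71 + ? → (3,3) = 375 − 300 = 75.
Using row 4: 115 + 83 + 99 + 47 + ? → (4,3) = 375 − 344 = 31.
Column 3 needs 375; the known cells sum to 312, so (1,3) = 63.
Using main diagonal: 51 + 75 + 99 + 123 + ? → (1,1) = 375 − 348 = 27.
Using row 1: 27 + 95 + 63 + 79 + ? → (1,4) = 375 − 264 = 111.
Column 1: 27 + 103 + 115 + 71 + ? = 375, so (3,1) = 59.
The remaining cell in column 4 is (3,4) = 375 − 332 = 43.

27 95 63 111 79 / 103 51 119 67 35 / 59 107 75 43 91 / 115 83 31 99 47 / 71 39 87 55 123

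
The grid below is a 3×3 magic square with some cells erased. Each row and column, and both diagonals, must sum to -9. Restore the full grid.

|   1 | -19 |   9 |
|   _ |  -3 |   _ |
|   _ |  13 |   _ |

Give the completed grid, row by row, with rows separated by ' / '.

From main diagonal, -9 − (1 + (-3)) gives (3,3) = -7.
Anti-diagonal: 9 + (-3) + ? = -9, so (3,1) = -15.
From column 1, -9 − (1 + (-15)) gives (2,1) = 5.
Column 3 needs -9; the known cells sum to 2, so (2,3) = -11.

1 -19 9 / 5 -3 -11 / -15 13 -7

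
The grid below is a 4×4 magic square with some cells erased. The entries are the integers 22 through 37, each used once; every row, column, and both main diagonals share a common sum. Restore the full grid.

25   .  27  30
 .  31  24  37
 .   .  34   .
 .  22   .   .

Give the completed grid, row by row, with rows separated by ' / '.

The entries are 22 through 37, which sum to 472, so each line sums to 472/4 = 118.
Using row 1: 25 + 27 + 30 + ? → (1,2) = 118 − 82 = 36.
The remaining cell in row 2 is (2,1) = 118 − 92 = 26.
The remaining cell in column 2 is (3,2) = 118 − 89 = 29.
The remaining cell in column 3 is (4,3) = 118 − 85 = 33.
Main diagonal: 25 + 31 + 34 + ? = 118, so (4,4) = 28.
Anti-diagonal must total 118; the given cells sum to 83, so (4,1) = 35.
From column 1, 118 − (25 + 26 + 35) gives (3,1) = 32.
Using column 4: 30 + 37 + 28 + ? → (3,4) = 118 − 95 = 23.

25 36 27 30 / 26 31 24 37 / 32 29 34 23 / 35 22 33 28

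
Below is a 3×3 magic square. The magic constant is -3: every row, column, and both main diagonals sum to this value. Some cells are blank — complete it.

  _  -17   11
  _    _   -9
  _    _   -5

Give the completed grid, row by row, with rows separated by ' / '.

3 -17 11 / 7 -1 -9 / -13 15 -5

The remaining cell in row 1 is (1,1) = -3 − (-6) = 3.
Using main diagonal: 3 + (-5) + ? → (2,2) = -3 − (-2) = -1.
Anti-diagonal must total -3; the given cells sum to 10, so (3,1) = -13.
Row 2: -1 + (-9) + ? = -3, so (2,1) = 7.
Using row 3: -13 + (-5) + ? → (3,2) = -3 − (-18) = 15.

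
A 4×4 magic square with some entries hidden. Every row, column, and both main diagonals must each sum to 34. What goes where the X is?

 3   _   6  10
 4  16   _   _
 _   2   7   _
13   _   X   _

12

From row 1, 34 − (3 + 6 + 10) gives (1,2) = 15.
Column 1 needs 34; the known cells sum to 20, so (3,1) = 14.
Column 2 must total 34; the given cells sum to 33, so (4,2) = 1.
Main diagonal: 3 + 16 + 7 + ? = 34, so (4,4) = 8.
Anti-diagonal needs 34; the known cells sum to 25, so (2,3) = 9.
Using row 2: 4 + 16 + 9 + ? → (2,4) = 34 − 29 = 5.
The remaining cell in row 3 is (3,4) = 34 − 23 = 11.
From row 4, 34 − (13 + 1 + 8) gives (4,3) = 12.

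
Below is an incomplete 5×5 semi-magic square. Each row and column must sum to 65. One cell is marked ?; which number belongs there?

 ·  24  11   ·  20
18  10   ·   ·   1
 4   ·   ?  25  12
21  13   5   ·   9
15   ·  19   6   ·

8

Using row 4: 21 + 13 + 5 + 9 + ? → (4,4) = 65 − 48 = 17.
Column 1: 18 + 4 + 21 + 15 + ? = 65, so (1,1) = 7.
The remaining cell in column 5 is (5,5) = 65 − 42 = 23.
Row 1 must total 65; the given cells sum to 62, so (1,4) = 3.
Row 5: 15 + 19 + 6 + 23 + ? = 65, so (5,2) = 2.
Column 2 must total 65; the given cells sum to 49, so (3,2) = 16.
Column 4: 3 + 25 + 17 + 6 + ? = 65, so (2,4) = 14.
Row 2 needs 65; the known cells sum to 43, so (2,3) = 22.
Using row 3: 4 + 16 + 25 + 12 + ? → (3,3) = 65 − 57 = 8.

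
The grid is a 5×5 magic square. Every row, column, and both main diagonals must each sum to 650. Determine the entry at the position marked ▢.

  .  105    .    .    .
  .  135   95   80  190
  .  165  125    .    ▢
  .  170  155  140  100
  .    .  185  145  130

Using row 2: 135 + 95 + 80 + 190 + ? → (2,1) = 650 − 500 = 150.
Row 4: 170 + 155 + 140 + 100 + ? = 650, so (4,1) = 85.
From column 2, 650 − (105 + 135 + 165 + 170) gives (5,2) = 75.
Column 3 needs 650; the known cells sum to 560, so (1,3) = 90.
Main diagonal: 135 + 125 + 140 + 130 + ? = 650, so (1,1) = 120.
Row 5 must total 650; the given cells sum to 535, so (5,1) = 115.
The remaining cell in column 1 is (3,1) = 650 − 470 = 180.
From anti-diagonal, 650 − (80 + 125 + 170 + 115) gives (1,5) = 160.
Row 1 must total 650; the given cells sum to 475, so (1,4) = 175.
Column 4: 175 + 80 + 140 + 145 + ? = 650, so (3,4) = 110.
The remaining cell in column 5 is (3,5) = 650 − 580 = 70.

70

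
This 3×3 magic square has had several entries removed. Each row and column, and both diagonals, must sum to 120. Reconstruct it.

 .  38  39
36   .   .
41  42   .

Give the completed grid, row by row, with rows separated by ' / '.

43 38 39 / 36 40 44 / 41 42 37

Row 1: 38 + 39 + ? = 120, so (1,1) = 43.
Row 3: 41 + 42 + ? = 120, so (3,3) = 37.
Column 2 must total 120; the given cells sum to 80, so (2,2) = 40.
Column 3 must total 120; the given cells sum to 76, so (2,3) = 44.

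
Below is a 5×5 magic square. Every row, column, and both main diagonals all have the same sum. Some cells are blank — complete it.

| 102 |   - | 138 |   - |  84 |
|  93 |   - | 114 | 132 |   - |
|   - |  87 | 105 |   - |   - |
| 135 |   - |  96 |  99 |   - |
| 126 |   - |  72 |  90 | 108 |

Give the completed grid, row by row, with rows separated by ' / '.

102 120 138 81 84 / 93 111 114 132 75 / 69 87 105 123 141 / 135 78 96 99 117 / 126 129 72 90 108

Column 3 is already complete: 138 + 114 + 105 + 96 + 72 = 525, so that is the magic constant.
The remaining cell in row 5 is (5,2) = 525 − 396 = 129.
Using column 1: 102 + 93 + 135 + 126 + ? → (3,1) = 525 − 456 = 69.
From main diagonal, 525 − (102 + 105 + 99 + 108) gives (2,2) = 111.
Anti-diagonal must total 525; the given cells sum to 447, so (4,2) = 78.
Row 2: 93 + 111 + 114 + 132 + ? = 525, so (2,5) = 75.
Row 4 must total 525; the given cells sum to 408, so (4,5) = 117.
The remaining cell in column 2 is (1,2) = 525 − 405 = 120.
Column 5 must total 525; the given cells sum to 384, so (3,5) = 141.
Row 1: 102 + 120 + 138 + 84 + ? = 525, so (1,4) = 81.
Row 3: 69 + 87 + 105 + 141 + ? = 525, so (3,4) = 123.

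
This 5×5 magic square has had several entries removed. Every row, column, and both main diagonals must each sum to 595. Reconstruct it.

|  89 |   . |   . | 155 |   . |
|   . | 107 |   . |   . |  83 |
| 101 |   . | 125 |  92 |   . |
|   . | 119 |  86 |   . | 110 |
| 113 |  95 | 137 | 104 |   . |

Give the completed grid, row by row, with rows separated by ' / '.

Row 5 needs 595; the known cells sum to 449, so (5,5) = 146.
From main diagonal, 595 − (89 + 107 + 125 + 146) gives (4,4) = 128.
The remaining cell in row 4 is (4,1) = 595 − 443 = 152.
Column 1 needs 595; the known cells sum to 455, so (2,1) = 140.
Using column 4: 155 + 92 + 128 + 104 + ? → (2,4) = 595 − 479 = 116.
Anti-diagonal: 116 + 125 + 119 + 113 + ? = 595, so (1,5) = 122.
Row 2 needs 595; the known cells sum to 446, so (2,3) = 149.
Column 3 needs 595; the known cells sum to 497, so (1,3) = 98.
Column 5: 122 + 83 + 110 + 146 + ? = 595, so (3,5) = 134.
From row 1, 595 − (89 + 98 + 155 + 122) gives (1,2) = 131.
From row 3, 595 − (101 + 125 + 92 + 134) gives (3,2) = 143.

89 131 98 155 122 / 140 107 149 116 83 / 101 143 125 92 134 / 152 119 86 128 110 / 113 95 137 104 146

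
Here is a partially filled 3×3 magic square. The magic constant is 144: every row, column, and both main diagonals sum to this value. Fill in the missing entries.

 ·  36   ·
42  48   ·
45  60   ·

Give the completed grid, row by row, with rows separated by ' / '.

57 36 51 / 42 48 54 / 45 60 39

Row 2: 42 + 48 + ? = 144, so (2,3) = 54.
From row 3, 144 − (45 + 60) gives (3,3) = 39.
The remaining cell in column 1 is (1,1) = 144 − 87 = 57.
Column 3 needs 144; the known cells sum to 93, so (1,3) = 51.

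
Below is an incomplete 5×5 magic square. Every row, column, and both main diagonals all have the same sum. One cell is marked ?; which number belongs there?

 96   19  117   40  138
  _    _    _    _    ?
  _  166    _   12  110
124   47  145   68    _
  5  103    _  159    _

54

Row 1 is complete and sums to 410; that is the magic constant.
Row 4 must total 410; the given cells sum to 384, so (4,5) = 26.
The remaining cell in column 2 is (2,2) = 410 − 335 = 75.
From column 4, 410 − (40 + 12 + 68 + 159) gives (2,4) = 131.
Anti-diagonal must total 410; the given cells sum to 321, so (3,3) = 89.
Row 3: 166 + 89 + 12 + 110 + ? = 410, so (3,1) = 33.
Column 1 needs 410; the known cells sum to 258, so (2,1) = 152.
The remaining cell in main diagonal is (5,5) = 410 − 328 = 82.
Row 5 needs 410; the known cells sum to 349, so (5,3) = 61.
Using column 3: 117 + 89 + 145 + 61 + ? → (2,3) = 410 − 412 = -2.
Column 5: 138 + 110 + 26 + 82 + ? = 410, so (2,5) = 54.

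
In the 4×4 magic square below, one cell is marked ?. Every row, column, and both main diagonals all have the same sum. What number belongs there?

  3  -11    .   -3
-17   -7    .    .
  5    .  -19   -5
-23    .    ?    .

1

Column 1 is complete and sums to -32; that is the magic constant.
Row 1 needs -32; the known cells sum to -11, so (1,3) = -21.
The remaining cell in row 3 is (3,2) = -32 − (-19) = -13.
From column 2, -32 − (-11 + (-7) + (-13)) gives (4,2) = -1.
Main diagonal needs -32; the known cells sum to -23, so (4,4) = -9.
The remaining cell in anti-diagonal is (2,3) = -32 − (-39) = 7.
Row 2 needs -32; the known cells sum to -17, so (2,4) = -15.
Row 4: -23 + (-1) + (-9) + ? = -32, so (4,3) = 1.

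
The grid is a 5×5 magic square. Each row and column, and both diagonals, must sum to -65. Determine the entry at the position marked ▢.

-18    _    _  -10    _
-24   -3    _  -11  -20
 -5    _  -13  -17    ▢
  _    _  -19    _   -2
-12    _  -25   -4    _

-21

Using row 2: -24 + (-3) + (-11) + (-20) + ? → (2,3) = -65 − (-58) = -7.
The remaining cell in column 1 is (4,1) = -65 − (-59) = -6.
From column 3, -65 − (-7 + (-13) + (-19) + (-25)) gives (1,3) = -1.
Column 4 needs -65; the known cells sum to -42, so (4,4) = -23.
Using main diagonal: -18 + (-3) + (-13) + (-23) + ? → (5,5) = -65 − (-57) = -8.
Row 4 must total -65; the given cells sum to -50, so (4,2) = -15.
Row 5: -12 + (-25) + (-4) + (-8) + ? = -65, so (5,2) = -16.
The remaining cell in anti-diagonal is (1,5) = -65 − (-51) = -14.
From row 1, -65 − (-18 + (-1) + (-10) + (-14)) gives (1,2) = -22.
Using column 2: -22 + (-3) + (-15) + (-16) + ? → (3,2) = -65 − (-56) = -9.
The remaining cell in column 5 is (3,5) = -65 − (-44) = -21.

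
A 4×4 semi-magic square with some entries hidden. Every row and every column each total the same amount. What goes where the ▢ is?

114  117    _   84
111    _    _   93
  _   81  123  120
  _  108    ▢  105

90

Column 4 is complete and sums to 402; that is the magic constant.
Row 1 needs 402; the known cells sum to 315, so (1,3) = 87.
Using row 3: 81 + 123 + 120 + ? → (3,1) = 402 − 324 = 78.
Using column 1: 114 + 111 + 78 + ? → (4,1) = 402 − 303 = 99.
Column 2 must total 402; the given cells sum to 306, so (2,2) = 96.
Row 2 must total 402; the given cells sum to 300, so (2,3) = 102.
The remaining cell in row 4 is (4,3) = 402 − 312 = 90.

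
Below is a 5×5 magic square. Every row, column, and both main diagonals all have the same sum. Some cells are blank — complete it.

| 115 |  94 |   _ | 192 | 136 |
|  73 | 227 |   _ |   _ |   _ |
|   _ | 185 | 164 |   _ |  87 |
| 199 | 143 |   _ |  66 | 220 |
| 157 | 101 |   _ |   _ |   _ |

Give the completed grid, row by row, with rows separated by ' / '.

115 94 213 192 136 / 73 227 171 150 129 / 206 185 164 108 87 / 199 143 122 66 220 / 157 101 80 234 178

Column 2 is already complete: 94 + 227 + 185 + 143 + 101 = 750, so that is the magic constant.
Using row 1: 115 + 94 + 192 + 136 + ? → (1,3) = 750 − 537 = 213.
Row 4: 199 + 143 + 66 + 220 + ? = 750, so (4,3) = 122.
Using column 1: 115 + 73 + 199 + 157 + ? → (3,1) = 750 − 544 = 206.
Main diagonal needs 750; the known cells sum to 572, so (5,5) = 178.
Anti-diagonal needs 750; the known cells sum to 600, so (2,4) = 150.
Row 3 needs 750; the known cells sum to 642, so (3,4) = 108.
Column 4 needs 750; the known cells sum to 516, so (5,4) = 234.
Column 5 needs 750; the known cells sum to 621, so (2,5) = 129.
From row 2, 750 − (73 + 227 + 150 + 129) gives (2,3) = 171.
Using row 5: 157 + 101 + 234 + 178 + ? → (5,3) = 750 − 670 = 80.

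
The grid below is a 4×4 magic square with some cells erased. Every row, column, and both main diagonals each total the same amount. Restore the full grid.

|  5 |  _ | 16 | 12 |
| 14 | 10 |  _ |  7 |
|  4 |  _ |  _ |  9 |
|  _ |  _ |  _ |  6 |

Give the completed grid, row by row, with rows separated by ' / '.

Column 4 is already complete: 12 + 7 + 9 + 6 = 34, so that is the magic constant.
Row 1 must total 34; the given cells sum to 33, so (1,2) = 1.
From row 2, 34 − (14 + 10 + 7) gives (2,3) = 3.
Using column 1: 5 + 14 + 4 + ? → (4,1) = 34 − 23 = 11.
Main diagonal: 5 + 10 + 6 + ? = 34, so (3,3) = 13.
Anti-diagonal needs 34; the known cells sum to 26, so (3,2) = 8.
The remaining cell in column 2 is (4,2) = 34 − 19 = 15.
Using column 3: 16 + 3 + 13 + ? → (4,3) = 34 − 32 = 2.

5 1 16 12 / 14 10 3 7 / 4 8 13 9 / 11 15 2 6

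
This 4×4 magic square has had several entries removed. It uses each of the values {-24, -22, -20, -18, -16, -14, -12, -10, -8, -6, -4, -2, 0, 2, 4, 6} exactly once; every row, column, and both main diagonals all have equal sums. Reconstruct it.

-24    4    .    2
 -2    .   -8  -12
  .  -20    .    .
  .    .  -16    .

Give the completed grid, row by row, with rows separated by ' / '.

The 16 entries sum to -144, so each line sums to -144/4 = -36.
Row 1 needs -36; the known cells sum to -18, so (1,3) = -18.
From row 2, -36 − (-2 + (-8) + (-12)) gives (2,2) = -14.
Column 2: 4 + (-14) + (-20) + ? = -36, so (4,2) = -6.
Column 3 must total -36; the given cells sum to -42, so (3,3) = 6.
From main diagonal, -36 − (-24 + (-14) + 6) gives (4,4) = -4.
Anti-diagonal needs -36; the known cells sum to -26, so (4,1) = -10.
The remaining cell in column 1 is (3,1) = -36 − (-36) = 0.
From column 4, -36 − (2 + (-12) + (-4)) gives (3,4) = -22.

-24 4 -18 2 / -2 -14 -8 -12 / 0 -20 6 -22 / -10 -6 -16 -4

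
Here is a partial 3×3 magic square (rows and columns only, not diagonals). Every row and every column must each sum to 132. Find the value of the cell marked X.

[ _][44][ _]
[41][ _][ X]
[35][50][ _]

Row 3 must total 132; the given cells sum to 85, so (3,3) = 47.
Using column 1: 41 + 35 + ? → (1,1) = 132 − 76 = 56.
Column 2: 44 + 50 + ? = 132, so (2,2) = 38.
From row 1, 132 − (56 + 44) gives (1,3) = 32.
Using row 2: 41 + 38 + ? → (2,3) = 132 − 79 = 53.

53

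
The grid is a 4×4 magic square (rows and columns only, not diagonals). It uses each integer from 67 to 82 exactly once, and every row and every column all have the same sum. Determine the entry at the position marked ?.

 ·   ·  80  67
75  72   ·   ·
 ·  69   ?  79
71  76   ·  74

68

The entries are 67 through 82, which sum to 1192, so each line sums to 1192/4 = 298.
Row 4 needs 298; the known cells sum to 221, so (4,3) = 77.
Column 2 needs 298; the known cells sum to 217, so (1,2) = 81.
Column 4: 67 + 79 + 74 + ? = 298, so (2,4) = 78.
Row 1 needs 298; the known cells sum to 228, so (1,1) = 70.
From row 2, 298 − (75 + 72 + 78) gives (2,3) = 73.
Using column 1: 70 + 75 + 71 + ? → (3,1) = 298 − 216 = 82.
Column 3: 80 + 73 + 77 + ? = 298, so (3,3) = 68.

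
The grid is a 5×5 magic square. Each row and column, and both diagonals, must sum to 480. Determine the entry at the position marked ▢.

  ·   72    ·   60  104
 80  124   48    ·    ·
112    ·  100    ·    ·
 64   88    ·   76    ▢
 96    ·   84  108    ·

120

The remaining cell in column 1 is (1,1) = 480 − 352 = 128.
From main diagonal, 480 − (128 + 124 + 100 + 76) gives (5,5) = 52.
Anti-diagonal needs 480; the known cells sum to 388, so (2,4) = 92.
Row 1 must total 480; the given cells sum to 364, so (1,3) = 116.
The remaining cell in row 2 is (2,5) = 480 − 344 = 136.
Row 5 needs 480; the known cells sum to 340, so (5,2) = 140.
Column 2: 72 + 124 + 88 + 140 + ? = 480, so (3,2) = 56.
Column 3 needs 480; the known cells sum to 348, so (4,3) = 132.
The remaining cell in column 4 is (3,4) = 480 − 336 = 144.
Row 3 needs 480; the known cells sum to 412, so (3,5) = 68.
Using row 4: 64 + 88 + 132 + 76 + ? → (4,5) = 480 − 360 = 120.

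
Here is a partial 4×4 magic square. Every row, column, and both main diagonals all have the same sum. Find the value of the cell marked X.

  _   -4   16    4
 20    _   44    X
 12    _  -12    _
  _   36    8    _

Column 3 is complete and sums to 56; that is the magic constant.
Row 1 must total 56; the given cells sum to 16, so (1,1) = 40.
Column 1 must total 56; the given cells sum to 72, so (4,1) = -16.
Using anti-diagonal: 4 + 44 + (-16) + ? → (3,2) = 56 − 32 = 24.
Row 3 needs 56; the known cells sum to 24, so (3,4) = 32.
Row 4 needs 56; the known cells sum to 28, so (4,4) = 28.
From column 2, 56 − (-4 + 24 + 36) gives (2,2) = 0.
From column 4, 56 − (4 + 32 + 28) gives (2,4) = -8.

-8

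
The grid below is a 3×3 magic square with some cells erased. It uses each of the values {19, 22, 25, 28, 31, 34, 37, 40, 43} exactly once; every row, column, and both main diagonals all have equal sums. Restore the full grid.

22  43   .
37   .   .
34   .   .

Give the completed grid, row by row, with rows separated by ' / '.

The 9 entries sum to 279, so each line sums to 279/3 = 93.
Row 1 must total 93; the given cells sum to 65, so (1,3) = 28.
Using anti-diagonal: 28 + 34 + ? → (2,2) = 93 − 62 = 31.
Row 2 must total 93; the given cells sum to 68, so (2,3) = 25.
The remaining cell in column 2 is (3,2) = 93 − 74 = 19.
From column 3, 93 − (28 + 25) gives (3,3) = 40.

22 43 28 / 37 31 25 / 34 19 40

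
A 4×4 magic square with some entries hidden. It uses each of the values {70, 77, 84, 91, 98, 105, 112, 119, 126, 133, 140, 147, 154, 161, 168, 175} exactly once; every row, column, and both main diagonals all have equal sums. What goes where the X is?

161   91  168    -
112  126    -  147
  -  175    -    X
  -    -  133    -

154

The 16 entries sum to 1960, so each line sums to 1960/4 = 490.
Using row 1: 161 + 91 + 168 + ? → (1,4) = 490 − 420 = 70.
Row 2 needs 490; the known cells sum to 385, so (2,3) = 105.
The remaining cell in column 2 is (4,2) = 490 − 392 = 98.
Using column 3: 168 + 105 + 133 + ? → (3,3) = 490 − 406 = 84.
Main diagonal needs 490; the known cells sum to 371, so (4,4) = 119.
Using anti-diagonal: 70 + 105 + 175 + ? → (4,1) = 490 − 350 = 140.
The remaining cell in column 1 is (3,1) = 490 − 413 = 77.
From column 4, 490 − (70 + 147 + 119) gives (3,4) = 154.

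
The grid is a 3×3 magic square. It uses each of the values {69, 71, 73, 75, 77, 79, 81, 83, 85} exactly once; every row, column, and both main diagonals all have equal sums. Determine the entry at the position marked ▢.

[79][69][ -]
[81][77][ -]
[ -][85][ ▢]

The 9 entries sum to 693, so each line sums to 693/3 = 231.
Using row 1: 79 + 69 + ? → (1,3) = 231 − 148 = 83.
Using row 2: 81 + 77 + ? → (2,3) = 231 − 158 = 73.
Column 1 must total 231; the given cells sum to 160, so (3,1) = 71.
Column 3: 83 + 73 + ? = 231, so (3,3) = 75.

75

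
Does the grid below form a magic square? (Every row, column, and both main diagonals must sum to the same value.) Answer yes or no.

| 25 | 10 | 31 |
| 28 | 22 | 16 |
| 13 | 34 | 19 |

Yes

Row 1: 25 + 10 + 31 = 66.
Row 2: 28 + 22 + 16 = 66.
Row 3: 13 + 34 + 19 = 66.
Column 1: 25 + 28 + 13 = 66.
Column 2: 10 + 22 + 34 = 66.
Column 3: 31 + 16 + 19 = 66.
Main diagonal: 25 + 22 + 19 = 66.
Anti-diagonal: 31 + 22 + 13 = 66.
All lines sum to 66.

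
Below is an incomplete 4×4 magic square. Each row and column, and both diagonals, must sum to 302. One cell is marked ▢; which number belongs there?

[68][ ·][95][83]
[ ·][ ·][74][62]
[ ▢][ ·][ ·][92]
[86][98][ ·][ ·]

71

Row 1: 68 + 95 + 83 + ? = 302, so (1,2) = 56.
Column 4: 83 + 62 + 92 + ? = 302, so (4,4) = 65.
Anti-diagonal needs 302; the known cells sum to 243, so (3,2) = 59.
From row 4, 302 − (86 + 98 + 65) gives (4,3) = 53.
Column 2 must total 302; the given cells sum to 213, so (2,2) = 89.
From column 3, 302 − (95 + 74 + 53) gives (3,3) = 80.
Row 2 needs 302; the known cells sum to 225, so (2,1) = 77.
From row 3, 302 − (59 + 80 + 92) gives (3,1) = 71.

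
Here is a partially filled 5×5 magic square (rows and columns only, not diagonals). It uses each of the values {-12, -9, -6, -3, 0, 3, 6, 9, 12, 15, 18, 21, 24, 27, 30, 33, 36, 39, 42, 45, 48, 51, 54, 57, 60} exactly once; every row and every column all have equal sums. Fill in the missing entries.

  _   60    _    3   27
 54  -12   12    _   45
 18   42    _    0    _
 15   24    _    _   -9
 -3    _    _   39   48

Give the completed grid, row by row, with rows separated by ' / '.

The 25 entries sum to 600, so each line sums to 600/5 = 120.
Row 2 must total 120; the given cells sum to 99, so (2,4) = 21.
Column 1: 54 + 18 + 15 + (-3) + ? = 120, so (1,1) = 36.
The remaining cell in column 2 is (5,2) = 120 − 114 = 6.
From column 4, 120 − (3 + 21 + 0 + 39) gives (4,4) = 57.
Column 5: 27 + 45 + (-9) + 48 + ? = 120, so (3,5) = 9.
Row 1 must total 120; the given cells sum to 126, so (1,3) = -6.
The remaining cell in row 3 is (3,3) = 120 − 69 = 51.
Row 4 must total 120; the given cells sum to 87, so (4,3) = 33.
The remaining cell in row 5 is (5,3) = 120 − 90 = 30.

36 60 -6 3 27 / 54 -12 12 21 45 / 18 42 51 0 9 / 15 24 33 57 -9 / -3 6 30 39 48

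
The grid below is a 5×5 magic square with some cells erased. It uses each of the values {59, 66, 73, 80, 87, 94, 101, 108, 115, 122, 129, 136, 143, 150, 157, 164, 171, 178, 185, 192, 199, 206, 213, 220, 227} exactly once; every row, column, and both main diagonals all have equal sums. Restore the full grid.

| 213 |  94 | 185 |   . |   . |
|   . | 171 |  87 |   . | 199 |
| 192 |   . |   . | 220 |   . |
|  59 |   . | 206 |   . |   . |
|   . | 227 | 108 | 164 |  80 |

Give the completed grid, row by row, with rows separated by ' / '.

The 25 entries sum to 3575, so each line sums to 3575/5 = 715.
Row 5 must total 715; the given cells sum to 579, so (5,1) = 136.
Column 1 must total 715; the given cells sum to 600, so (2,1) = 115.
Using column 3: 185 + 87 + 206 + 108 + ? → (3,3) = 715 − 586 = 129.
From main diagonal, 715 − (213 + 171 + 129 + 80) gives (4,4) = 122.
From row 2, 715 − (115 + 171 + 87 + 199) gives (2,4) = 143.
From column 4, 715 − (143 + 220 + 122 + 164) gives (1,4) = 66.
Using row 1: 213 + 94 + 185 + 66 + ? → (1,5) = 715 − 558 = 157.
Anti-diagonal: 157 + 143 + 129 + 136 + ? = 715, so (4,2) = 150.
From row 4, 715 − (59 + 150 + 206 + 122) gives (4,5) = 178.
From column 2, 715 − (94 + 171 + 150 + 227) gives (3,2) = 73.
Column 5: 157 + 199 + 178 + 80 + ? = 715, so (3,5) = 101.

213 94 185 66 157 / 115 171 87 143 199 / 192 73 129 220 101 / 59 150 206 122 178 / 136 227 108 164 80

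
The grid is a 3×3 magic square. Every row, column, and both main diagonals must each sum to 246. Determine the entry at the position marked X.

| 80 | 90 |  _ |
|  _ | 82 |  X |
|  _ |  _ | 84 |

86

From row 1, 246 − (80 + 90) gives (1,3) = 76.
Column 2: 90 + 82 + ? = 246, so (3,2) = 74.
Column 3: 76 + 84 + ? = 246, so (2,3) = 86.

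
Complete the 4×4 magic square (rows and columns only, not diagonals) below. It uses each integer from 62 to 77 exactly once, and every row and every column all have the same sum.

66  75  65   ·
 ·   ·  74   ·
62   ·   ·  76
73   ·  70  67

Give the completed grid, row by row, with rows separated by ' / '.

The entries are 62 through 77, which sum to 1112, so each line sums to 1112/4 = 278.
Row 1: 66 + 75 + 65 + ? = 278, so (1,4) = 72.
Row 4 must total 278; the given cells sum to 210, so (4,2) = 68.
Column 1 must total 278; the given cells sum to 201, so (2,1) = 77.
Column 3 needs 278; the known cells sum to 209, so (3,3) = 69.
Column 4 must total 278; the given cells sum to 215, so (2,4) = 63.
The remaining cell in row 2 is (2,2) = 278 − 214 = 64.
Row 3 needs 278; the known cells sum to 207, so (3,2) = 71.

66 75 65 72 / 77 64 74 63 / 62 71 69 76 / 73 68 70 67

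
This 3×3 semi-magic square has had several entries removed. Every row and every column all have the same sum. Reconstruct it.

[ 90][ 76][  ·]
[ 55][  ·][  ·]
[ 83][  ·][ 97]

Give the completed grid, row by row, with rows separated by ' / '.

Column 1 is already complete: 90 + 55 + 83 = 228, so that is the magic constant.
Using row 1: 90 + 76 + ? → (1,3) = 228 − 166 = 62.
Row 3: 83 + 97 + ? = 228, so (3,2) = 48.
Column 2 must total 228; the given cells sum to 124, so (2,2) = 104.
Column 3 must total 228; the given cells sum to 159, so (2,3) = 69.

90 76 62 / 55 104 69 / 83 48 97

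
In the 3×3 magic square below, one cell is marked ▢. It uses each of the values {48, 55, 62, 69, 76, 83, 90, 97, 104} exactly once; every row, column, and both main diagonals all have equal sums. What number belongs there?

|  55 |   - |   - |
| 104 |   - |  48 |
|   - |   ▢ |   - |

62

The 9 entries sum to 684, so each line sums to 684/3 = 228.
Row 2 needs 228; the known cells sum to 152, so (2,2) = 76.
The remaining cell in column 1 is (3,1) = 228 − 159 = 69.
Using main diagonal: 55 + 76 + ? → (3,3) = 228 − 131 = 97.
Anti-diagonal: 76 + 69 + ? = 228, so (1,3) = 83.
Row 1 must total 228; the given cells sum to 138, so (1,2) = 90.
From row 3, 228 − (69 + 97) gives (3,2) = 62.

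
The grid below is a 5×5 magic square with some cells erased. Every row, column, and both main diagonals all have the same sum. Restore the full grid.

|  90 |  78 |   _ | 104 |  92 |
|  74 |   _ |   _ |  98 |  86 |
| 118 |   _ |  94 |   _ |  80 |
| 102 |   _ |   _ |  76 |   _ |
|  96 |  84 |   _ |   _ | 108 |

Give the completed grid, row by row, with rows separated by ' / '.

Column 1 is already complete: 90 + 74 + 118 + 102 + 96 = 480, so that is the magic constant.
Row 1: 90 + 78 + 104 + 92 + ? = 480, so (1,3) = 116.
Column 5 needs 480; the known cells sum to 366, so (4,5) = 114.
The remaining cell in main diagonal is (2,2) = 480 − 368 = 112.
Anti-diagonal needs 480; the known cells sum to 380, so (4,2) = 100.
Row 2: 74 + 112 + 98 + 86 + ? = 480, so (2,3) = 110.
Using row 4: 102 + 100 + 76 + 114 + ? → (4,3) = 480 − 392 = 88.
Column 2: 78 + 112 + 100 + 84 + ? = 480, so (3,2) = 106.
Column 3: 116 + 110 + 94 + 88 + ? = 480, so (5,3) = 72.
Using row 3: 118 + 106 + 94 + 80 + ? → (3,4) = 480 − 398 = 82.
Row 5: 96 + 84 + 72 + 108 + ? = 480, so (5,4) = 120.

90 78 116 104 92 / 74 112 110 98 86 / 118 106 94 82 80 / 102 100 88 76 114 / 96 84 72 120 108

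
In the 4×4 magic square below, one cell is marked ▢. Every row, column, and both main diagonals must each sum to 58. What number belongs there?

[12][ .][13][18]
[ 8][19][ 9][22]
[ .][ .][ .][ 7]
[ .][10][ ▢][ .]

Row 1: 12 + 13 + 18 + ? = 58, so (1,2) = 15.
From column 2, 58 − (15 + 19 + 10) gives (3,2) = 14.
Using column 4: 18 + 22 + 7 + ? → (4,4) = 58 − 47 = 11.
The remaining cell in main diagonal is (3,3) = 58 − 42 = 16.
Anti-diagonal must total 58; the given cells sum to 41, so (4,1) = 17.
Row 3 needs 58; the known cells sum to 37, so (3,1) = 21.
Using row 4: 17 + 10 + 11 + ? → (4,3) = 58 − 38 = 20.

20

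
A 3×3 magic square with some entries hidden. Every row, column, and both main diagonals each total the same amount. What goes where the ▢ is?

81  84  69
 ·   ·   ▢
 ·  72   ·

90

Row 1 is complete and sums to 234; that is the magic constant.
Column 2: 84 + 72 + ? = 234, so (2,2) = 78.
The remaining cell in main diagonal is (3,3) = 234 − 159 = 75.
Anti-diagonal needs 234; the known cells sum to 147, so (3,1) = 87.
Using column 1: 81 + 87 + ? → (2,1) = 234 − 168 = 66.
Column 3 must total 234; the given cells sum to 144, so (2,3) = 90.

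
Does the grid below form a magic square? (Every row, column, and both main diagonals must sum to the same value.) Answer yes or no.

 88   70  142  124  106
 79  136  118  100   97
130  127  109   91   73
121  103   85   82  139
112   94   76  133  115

Yes

Row 1: 88 + 70 + 142 + 124 + 106 = 530.
Row 2: 79 + 136 + 118 + 100 + 97 = 530.
Row 3: 130 + 127 + 109 + 91 + 73 = 530.
Row 4: 121 + 103 + 85 + 82 + 139 = 530.
Row 5: 112 + 94 + 76 + 133 + 115 = 530.
Column 1: 88 + 79 + 130 + 121 + 112 = 530.
Column 2: 70 + 136 + 127 + 103 + 94 = 530.
Column 3: 142 + 118 + 109 + 85 + 76 = 530.
Column 4: 124 + 100 + 91 + 82 + 133 = 530.
Column 5: 106 + 97 + 73 + 139 + 115 = 530.
Main diagonal: 88 + 136 + 109 + 82 + 115 = 530.
Anti-diagonal: 106 + 100 + 109 + 103 + 112 = 530.
All lines sum to 530.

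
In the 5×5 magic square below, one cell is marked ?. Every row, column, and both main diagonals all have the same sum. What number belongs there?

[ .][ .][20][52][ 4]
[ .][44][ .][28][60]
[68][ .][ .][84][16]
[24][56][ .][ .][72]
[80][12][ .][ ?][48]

-4

Column 5 is complete and sums to 200; that is the magic constant.
From anti-diagonal, 200 − (4 + 28 + 56 + 80) gives (3,3) = 32.
From row 3, 200 − (68 + 32 + 84 + 16) gives (3,2) = 0.
Column 2 must total 200; the given cells sum to 112, so (1,2) = 88.
Row 1 must total 200; the given cells sum to 164, so (1,1) = 36.
Column 1 must total 200; the given cells sum to 208, so (2,1) = -8.
Main diagonal: 36 + 44 + 32 + 48 + ? = 200, so (4,4) = 40.
Row 2 must total 200; the given cells sum to 124, so (2,3) = 76.
Row 4: 24 + 56 + 40 + 72 + ? = 200, so (4,3) = 8.
The remaining cell in column 3 is (5,3) = 200 − 136 = 64.
Column 4: 52 + 28 + 84 + 40 + ? = 200, so (5,4) = -4.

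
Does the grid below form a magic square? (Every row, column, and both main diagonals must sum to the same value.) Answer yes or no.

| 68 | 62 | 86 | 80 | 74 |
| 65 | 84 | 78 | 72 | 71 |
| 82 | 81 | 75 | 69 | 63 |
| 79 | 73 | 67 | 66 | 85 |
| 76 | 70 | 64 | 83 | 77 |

Yes

Row 1: 68 + 62 + 86 + 80 + 74 = 370.
Row 2: 65 + 84 + 78 + 72 + 71 = 370.
Row 3: 82 + 81 + 75 + 69 + 63 = 370.
Row 4: 79 + 73 + 67 + 66 + 85 = 370.
Row 5: 76 + 70 + 64 + 83 + 77 = 370.
Column 1: 68 + 65 + 82 + 79 + 76 = 370.
Column 2: 62 + 84 + 81 + 73 + 70 = 370.
Column 3: 86 + 78 + 75 + 67 + 64 = 370.
Column 4: 80 + 72 + 69 + 66 + 83 = 370.
Column 5: 74 + 71 + 63 + 85 + 77 = 370.
Main diagonal: 68 + 84 + 75 + 66 + 77 = 370.
Anti-diagonal: 74 + 72 + 75 + 73 + 76 = 370.
All lines sum to 370.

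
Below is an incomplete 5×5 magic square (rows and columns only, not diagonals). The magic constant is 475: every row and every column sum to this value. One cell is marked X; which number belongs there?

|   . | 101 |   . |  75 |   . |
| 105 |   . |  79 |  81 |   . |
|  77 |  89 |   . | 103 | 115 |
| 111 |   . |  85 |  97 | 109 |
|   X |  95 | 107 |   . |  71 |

Using row 3: 77 + 89 + 103 + 115 + ? → (3,3) = 475 − 384 = 91.
The remaining cell in row 4 is (4,2) = 475 − 402 = 73.
Column 2 must total 475; the given cells sum to 358, so (2,2) = 117.
Using column 3: 79 + 91 + 85 + 107 + ? → (1,3) = 475 − 362 = 113.
Column 4 needs 475; the known cells sum to 356, so (5,4) = 119.
Row 2 must total 475; the given cells sum to 382, so (2,5) = 93.
Using row 5: 95 + 107 + 119 + 71 + ? → (5,1) = 475 − 392 = 83.

83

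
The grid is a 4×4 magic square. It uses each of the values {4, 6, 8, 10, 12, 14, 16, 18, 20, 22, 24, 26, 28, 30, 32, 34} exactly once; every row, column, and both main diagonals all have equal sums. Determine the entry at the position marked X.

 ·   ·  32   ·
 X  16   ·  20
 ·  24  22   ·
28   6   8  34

26

The 16 entries sum to 304, so each line sums to 304/4 = 76.
Column 2 must total 76; the given cells sum to 46, so (1,2) = 30.
Column 3: 32 + 22 + 8 + ? = 76, so (2,3) = 14.
Main diagonal needs 76; the known cells sum to 72, so (1,1) = 4.
Anti-diagonal: 14 + 24 + 28 + ? = 76, so (1,4) = 10.
Row 2 needs 76; the known cells sum to 50, so (2,1) = 26.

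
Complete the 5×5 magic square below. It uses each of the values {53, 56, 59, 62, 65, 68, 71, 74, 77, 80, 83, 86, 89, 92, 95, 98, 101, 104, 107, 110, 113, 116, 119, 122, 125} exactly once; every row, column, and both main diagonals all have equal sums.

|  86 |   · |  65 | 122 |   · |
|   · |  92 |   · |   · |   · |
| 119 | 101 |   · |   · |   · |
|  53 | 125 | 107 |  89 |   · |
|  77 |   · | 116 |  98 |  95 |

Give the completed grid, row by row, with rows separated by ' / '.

The 25 entries sum to 2225, so each line sums to 2225/5 = 445.
The remaining cell in row 4 is (4,5) = 445 − 374 = 71.
Row 5: 77 + 116 + 98 + 95 + ? = 445, so (5,2) = 59.
Column 1: 86 + 119 + 53 + 77 + ? = 445, so (2,1) = 110.
Using column 2: 92 + 101 + 125 + 59 + ? → (1,2) = 445 − 377 = 68.
From main diagonal, 445 − (86 + 92 + 89 + 95) gives (3,3) = 83.
The remaining cell in row 1 is (1,5) = 445 − 341 = 104.
Column 3: 65 + 83 + 107 + 116 + ? = 445, so (2,3) = 74.
From anti-diagonal, 445 − (104 + 83 + 125 + 77) gives (2,4) = 56.
Row 2 needs 445; the known cells sum to 332, so (2,5) = 113.
Column 4: 122 + 56 + 89 + 98 + ? = 445, so (3,4) = 80.
Column 5 must total 445; the given cells sum to 383, so (3,5) = 62.

86 68 65 122 104 / 110 92 74 56 113 / 119 101 83 80 62 / 53 125 107 89 71 / 77 59 116 98 95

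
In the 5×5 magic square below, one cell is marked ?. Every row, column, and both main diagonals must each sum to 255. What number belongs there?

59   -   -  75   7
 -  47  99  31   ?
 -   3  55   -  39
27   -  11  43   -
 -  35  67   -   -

63

Using column 3: 99 + 55 + 11 + 67 + ? → (1,3) = 255 − 232 = 23.
The remaining cell in main diagonal is (5,5) = 255 − 204 = 51.
From row 1, 255 − (59 + 23 + 75 + 7) gives (1,2) = 91.
Column 2: 91 + 47 + 3 + 35 + ? = 255, so (4,2) = 79.
From anti-diagonal, 255 − (7 + 31 + 55 + 79) gives (5,1) = 83.
Row 4 needs 255; the known cells sum to 160, so (4,5) = 95.
Using row 5: 83 + 35 + 67 + 51 + ? → (5,4) = 255 − 236 = 19.
Using column 4: 75 + 31 + 43 + 19 + ? → (3,4) = 255 − 168 = 87.
Using column 5: 7 + 39 + 95 + 51 + ? → (2,5) = 255 − 192 = 63.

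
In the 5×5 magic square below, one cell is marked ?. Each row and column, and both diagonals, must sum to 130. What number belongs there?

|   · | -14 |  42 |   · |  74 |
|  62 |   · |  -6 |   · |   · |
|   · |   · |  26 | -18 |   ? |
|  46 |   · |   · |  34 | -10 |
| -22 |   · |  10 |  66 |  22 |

The remaining cell in row 5 is (5,2) = 130 − 76 = 54.
Using column 3: 42 + (-6) + 26 + 10 + ? → (4,3) = 130 − 72 = 58.
Row 4 must total 130; the given cells sum to 128, so (4,2) = 2.
The remaining cell in anti-diagonal is (2,4) = 130 − 80 = 50.
Column 4 must total 130; the given cells sum to 132, so (1,4) = -2.
Using row 1: -14 + 42 + (-2) + 74 + ? → (1,1) = 130 − 100 = 30.
Column 1: 30 + 62 + 46 + (-22) + ? = 130, so (3,1) = 14.
The remaining cell in main diagonal is (2,2) = 130 − 112 = 18.
From row 2, 130 − (62 + 18 + (-6) + 50) gives (2,5) = 6.
Column 2 needs 130; the known cells sum to 60, so (3,2) = 70.
The remaining cell in column 5 is (3,5) = 130 − 92 = 38.

38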